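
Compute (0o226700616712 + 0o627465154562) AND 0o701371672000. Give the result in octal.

0o361672000

Add column by column in base 8, right to left:
  2+2 = 4
  1+6 = 7
  7+5 = 4 carry 1
  6+4+1 = 3 carry 1
  1+5+1 = 7
  6+1 = 7
  0+5 = 5
  0+6 = 6
  7+4 = 3 carry 1
  6+7+1 = 6 carry 1
  2+2+1 = 5
  2+6 = 0 carry 1
  final carry 1
Sum = 0o1056365773474; now AND with 0o701371672000:
  1&0=0, 0&7=0, 5&0=0, 6&1=0, 3&3=3, 6&7=6, 5&1=1, 7&6=6, 7&7=7, 3&2=2, 4&0=0, 7&0=0, 4&0=0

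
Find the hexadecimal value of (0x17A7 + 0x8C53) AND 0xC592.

Add column by column in base 16, right to left:
  7+3 = A
  A+5 = F
  7+C = 3 carry 1
  1+8+1 = A
Sum = 0xA3FA; now AND with 0xC592:
  A&C=8, 3&5=1, F&9=9, A&2=2

0x8192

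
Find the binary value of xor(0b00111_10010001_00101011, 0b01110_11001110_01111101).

0b010010101111101010110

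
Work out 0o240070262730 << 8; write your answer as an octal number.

8 bits is not a whole number of base-8 digits; in binary: 10100000000111000010110010111011000 << 8 = 1010000000011100001011001011101100000000000.

0o120034131354000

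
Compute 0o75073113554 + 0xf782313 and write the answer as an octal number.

0o77031135177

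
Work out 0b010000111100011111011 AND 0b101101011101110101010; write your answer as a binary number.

AND bit by bit (1 only where both bits are 1):
  010000111100011111011
& 101101011101110101010
= 000000011100010101010

0b000000011100010101010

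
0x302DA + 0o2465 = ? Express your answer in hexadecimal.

0x3080F

0o2465 = 0x535 in hexadecimal.
Add column by column in base 16, right to left:
  A+5 = F
  D+3 = 0 carry 1
  2+5+1 = 8
  0+0 = 0
  3+0 = 3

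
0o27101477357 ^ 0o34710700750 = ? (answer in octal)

0o13611377407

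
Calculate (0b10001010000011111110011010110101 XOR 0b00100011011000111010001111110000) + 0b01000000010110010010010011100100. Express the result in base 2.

First 0b10001010000011111110011010110101 XOR 0b00100011011000111010001111110000 = 0b10101001011011000100010101000101.
Add column by column in base 2, right to left:
  1+0 = 1
  0+0 = 0
  1+1 = 0 carry 1
  0+0+1 = 1
  0+0 = 0
  0+1 = 1
  1+1 = 0 carry 1
  0+1+1 = 0 carry 1
  1+0+1 = 0 carry 1
  0+0+1 = 1
  1+1 = 0 carry 1
  0+0+1 = 1
  0+0 = 0
  0+1 = 1
  1+0 = 1
  0+0 = 0
  0+1 = 1
  0+0 = 0
  1+0 = 1
  1+1 = 0 carry 1
  0+1+1 = 0 carry 1
  1+0+1 = 0 carry 1
  1+1+1 = 1 carry 1
  0+0+1 = 1
  1+0 = 1
  0+0 = 0
  0+0 = 0
  1+0 = 1
  0+0 = 0
  1+0 = 1
  0+1 = 1
  1+0 = 1

0b11101001110001010110101000101001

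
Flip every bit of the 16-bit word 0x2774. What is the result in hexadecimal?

Each hex digit d becomes f−d:
  2→d, 7→8, 7→8, 4→b

0xd88b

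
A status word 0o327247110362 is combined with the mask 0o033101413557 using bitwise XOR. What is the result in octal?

XOR each oct digit independently (no carries):
  3^0=3, 2^3=1, 7^3=4, 2^1=3, 4^0=4, 7^1=6, 1^4=5, 1^1=0, 0^3=3, 3^5=6, 6^5=3, 2^7=5

0o314346503635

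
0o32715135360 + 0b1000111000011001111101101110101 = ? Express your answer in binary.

0o32715135360 = 0b11010111001101001011101011110000 in binary.
Add column by column in base 2, right to left:
  0+1 = 1
  0+0 = 0
  0+1 = 1
  0+0 = 0
  1+1 = 0 carry 1
  1+1+1 = 1 carry 1
  1+1+1 = 1 carry 1
  1+0+1 = 0 carry 1
  0+1+1 = 0 carry 1
  1+1+1 = 1 carry 1
  0+0+1 = 1
  1+1 = 0 carry 1
  1+1+1 = 1 carry 1
  1+1+1 = 1 carry 1
  0+1+1 = 0 carry 1
  1+1+1 = 1 carry 1
  0+0+1 = 1
  0+0 = 0
  1+1 = 0 carry 1
  0+1+1 = 0 carry 1
  1+0+1 = 0 carry 1
  1+0+1 = 0 carry 1
  0+0+1 = 1
  0+0 = 0
  1+1 = 0 carry 1
  1+1+1 = 1 carry 1
  1+1+1 = 1 carry 1
  0+0+1 = 1
  1+0 = 1
  0+0 = 0
  1+1 = 0 carry 1
  1+0+1 = 0 carry 1
  final carry 1

0b100011110010000011011011001100101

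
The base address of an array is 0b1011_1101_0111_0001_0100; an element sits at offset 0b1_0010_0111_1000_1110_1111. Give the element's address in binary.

Add column by column in base 2, right to left:
  0+1 = 1
  0+1 = 1
  1+1 = 0 carry 1
  0+1+1 = 0 carry 1
  1+0+1 = 0 carry 1
  0+1+1 = 0 carry 1
  0+1+1 = 0 carry 1
  0+1+1 = 0 carry 1
  1+0+1 = 0 carry 1
  1+0+1 = 0 carry 1
  1+0+1 = 0 carry 1
  0+1+1 = 0 carry 1
  1+1+1 = 1 carry 1
  0+1+1 = 0 carry 1
  1+1+1 = 1 carry 1
  1+0+1 = 0 carry 1
  1+0+1 = 0 carry 1
  1+1+1 = 1 carry 1
  0+0+1 = 1
  1+0 = 1
  0+1 = 1

0b111100101000000000011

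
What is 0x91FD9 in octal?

Expand each hex digit to 4 bits: 9=1001 1=0001 F=1111 D=1101 9=1001.
Group the bits in threes: 010 010 001 111 111 011 001 → 2217731.

0o2217731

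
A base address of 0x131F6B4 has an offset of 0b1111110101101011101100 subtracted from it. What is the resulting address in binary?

0b111100101001101111001000

0x131F6B4 = 0b1001100011111011010110100 in binary.
Subtract column by column in base 2:
  0-0 → 0
  0-0 → 0
  1-1 → 0
  0-1 → 1 (borrow)
  1-0-1 → 0
  1-1 → 0
  0-1 → 1 (borrow)
  1-1-1 → 1 (borrow)
  0-0-1 → 1 (borrow)
  1-1-1 → 1 (borrow)
  1-0-1 → 0
  0-1 → 1 (borrow)
  1-1-1 → 1 (borrow)
  1-0-1 → 0
  1-1 → 0
  1-0 → 1
  1-1 → 0
  0-1 → 1 (borrow)
  0-1-1 → 0 (borrow)
  0-1-1 → 0 (borrow)
  1-1-1 → 1 (borrow)
  1-1-1 → 1 (borrow)
  0-0-1 → 1 (borrow)
  0-0-1 → 1 (borrow)
  1-0-1 → 0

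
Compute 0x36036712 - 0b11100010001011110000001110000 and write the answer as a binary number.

0b11001101111011000011010100010

0x36036712 = 0b110110000000110110011100010010 in binary.
Subtract column by column in base 2:
  0-0 → 0
  1-0 → 1
  0-0 → 0
  0-0 → 0
  1-1 → 0
  0-1 → 1 (borrow)
  0-1-1 → 0 (borrow)
  0-0-1 → 1 (borrow)
  1-0-1 → 0
  1-0 → 1
  1-0 → 1
  0-0 → 0
  0-0 → 0
  1-1 → 0
  1-1 → 0
  0-1 → 1 (borrow)
  1-1-1 → 1 (borrow)
  1-0-1 → 0
  0-1 → 1 (borrow)
  0-0-1 → 1 (borrow)
  0-0-1 → 1 (borrow)
  0-0-1 → 1 (borrow)
  0-1-1 → 0 (borrow)
  0-0-1 → 1 (borrow)
  0-0-1 → 1 (borrow)
  1-0-1 → 0
  1-1 → 0
  0-1 → 1 (borrow)
  1-1-1 → 1 (borrow)
  1-0-1 → 0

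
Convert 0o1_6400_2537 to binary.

0b1110100000000010101011111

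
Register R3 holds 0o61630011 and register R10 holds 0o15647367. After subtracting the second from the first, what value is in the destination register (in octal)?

0o43760422

Subtract column by column in base 8:
  1-7 → 2 (borrow)
  1-6-1 → 2 (borrow)
  0-3-1 → 4 (borrow)
  0-7-1 → 0 (borrow)
  3-4-1 → 6 (borrow)
  6-6-1 → 7 (borrow)
  1-5-1 → 3 (borrow)
  6-1-1 → 4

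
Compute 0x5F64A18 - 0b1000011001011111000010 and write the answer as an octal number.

0o565131126

0x5F64A18 = 0o575445030 in octal.
0b1000011001011111000010 = 0o10313702 in octal.
Subtract column by column in base 8:
  0-2 → 6 (borrow)
  3-0-1 → 2
  0-7 → 1 (borrow)
  5-3-1 → 1
  4-1 → 3
  4-3 → 1
  5-0 → 5
  7-1 → 6
  5-0 → 5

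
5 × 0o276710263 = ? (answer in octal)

0o1672351577

Multiply each base-8 digit by 5, carrying:
  3×5 = 15 → write 7 carry 1
  6×5+1 = 31 → write 7 carry 3
  2×5+3 = 13 → write 5 carry 1
  0×5+1 = 1 → write 1
  1×5 = 5 → write 5
  7×5 = 35 → write 3 carry 4
  6×5+4 = 34 → write 2 carry 4
  7×5+4 = 39 → write 7 carry 4
  2×5+4 = 14 → write 6 carry 1
  remaining carry: 1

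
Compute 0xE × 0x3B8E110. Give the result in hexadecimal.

0x341C4EE0

Multiply each base-16 digit by 14, carrying:
  0×14 = 0 → write 0
  1×14 = 14 → write E
  1×14 = 14 → write E
  E×14 = 196 → write 4 carry 12
  8×14+12 = 124 → write C carry 7
  B×14+7 = 161 → write 1 carry 10
  3×14+10 = 52 → write 4 carry 3
  remaining carry: 3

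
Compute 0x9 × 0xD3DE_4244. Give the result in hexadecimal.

Multiply each base-16 digit by 9, carrying:
  4×9 = 36 → write 4 carry 2
  4×9+2 = 38 → write 6 carry 2
  2×9+2 = 20 → write 4 carry 1
  4×9+1 = 37 → write 5 carry 2
  E×9+2 = 128 → write 0 carry 8
  D×9+8 = 125 → write D carry 7
  3×9+7 = 34 → write 2 carry 2
  D×9+2 = 119 → write 7 carry 7
  remaining carry: 7

0x772D05464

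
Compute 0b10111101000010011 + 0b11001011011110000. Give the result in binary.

Add column by column in base 2, right to left:
  1+0 = 1
  1+0 = 1
  0+0 = 0
  0+0 = 0
  1+1 = 0 carry 1
  0+1+1 = 0 carry 1
  0+1+1 = 0 carry 1
  0+1+1 = 0 carry 1
  0+0+1 = 1
  1+1 = 0 carry 1
  0+1+1 = 0 carry 1
  1+0+1 = 0 carry 1
  1+1+1 = 1 carry 1
  1+0+1 = 0 carry 1
  1+0+1 = 0 carry 1
  0+1+1 = 0 carry 1
  1+1+1 = 1 carry 1
  final carry 1

0b110001000100000011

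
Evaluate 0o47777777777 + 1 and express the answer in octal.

The trailing 10 digits are 7 (max in base 8), so adding 1 cascades: they roll to 0 and the next digit up increments.

0o50000000000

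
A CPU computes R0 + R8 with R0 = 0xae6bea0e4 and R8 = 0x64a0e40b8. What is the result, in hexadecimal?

0x1130cce19c

Add column by column in base 16, right to left:
  4+8 = c
  e+b = 9 carry 1
  0+0+1 = 1
  a+4 = e
  e+e = c carry 1
  b+0+1 = c
  6+a = 0 carry 1
  e+4+1 = 3 carry 1
  a+6+1 = 1 carry 1
  final carry 1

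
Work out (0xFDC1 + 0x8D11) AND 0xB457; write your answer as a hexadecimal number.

0x8052

Add column by column in base 16, right to left:
  1+1 = 2
  C+1 = D
  D+D = A carry 1
  F+8+1 = 8 carry 1
  final carry 1
Sum = 0x18AD2; now AND with 0xB457:
  1&0=0, 8&B=8, A&4=0, D&5=5, 2&7=2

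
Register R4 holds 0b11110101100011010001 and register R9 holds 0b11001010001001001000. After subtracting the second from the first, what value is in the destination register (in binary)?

Subtract column by column in base 2:
  1-0 → 1
  0-0 → 0
  0-0 → 0
  0-1 → 1 (borrow)
  1-0-1 → 0
  0-0 → 0
  1-1 → 0
  1-0 → 1
  0-0 → 0
  0-1 → 1 (borrow)
  0-0-1 → 1 (borrow)
  1-0-1 → 0
  1-0 → 1
  0-1 → 1 (borrow)
  1-0-1 → 0
  0-1 → 1 (borrow)
  1-0-1 → 0
  1-0 → 1
  1-1 → 0
  1-1 → 0

0b101011011010001001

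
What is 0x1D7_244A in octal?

0o165622112

Expand each hex digit to 4 bits: 1=0001 D=1101 7=0111 2=0010 4=0100 4=0100 A=1010.
Group the bits in threes: 001 110 101 110 010 010 001 001 010 → 165622112.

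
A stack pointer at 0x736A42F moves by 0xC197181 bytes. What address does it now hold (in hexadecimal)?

Add column by column in base 16, right to left:
  F+1 = 0 carry 1
  2+8+1 = B
  4+1 = 5
  A+7 = 1 carry 1
  6+9+1 = 0 carry 1
  3+1+1 = 5
  7+C = 3 carry 1
  final carry 1

0x135015B0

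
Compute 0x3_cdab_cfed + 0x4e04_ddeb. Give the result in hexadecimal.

Add column by column in base 16, right to left:
  d+b = 8 carry 1
  e+e+1 = d carry 1
  f+d+1 = d carry 1
  c+d+1 = a carry 1
  b+4+1 = 0 carry 1
  a+0+1 = b
  d+e = b carry 1
  c+4+1 = 1 carry 1
  3+0+1 = 4

0x41bb0add8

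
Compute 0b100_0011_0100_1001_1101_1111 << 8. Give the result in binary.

0b1000011010010011101111100000000

Left shift by 8: append 8 zero bits.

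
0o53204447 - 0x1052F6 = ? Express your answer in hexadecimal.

0o53204447 = 0xAD0927 in hexadecimal.
Subtract column by column in base 16:
  7-6 → 1
  2-F → 3 (borrow)
  9-2-1 → 6
  0-5 → B (borrow)
  D-0-1 → C
  A-1 → 9

0x9CB631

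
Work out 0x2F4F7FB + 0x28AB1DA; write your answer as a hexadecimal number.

0x57FA9D5

Add column by column in base 16, right to left:
  B+A = 5 carry 1
  F+D+1 = D carry 1
  7+1+1 = 9
  F+B = A carry 1
  4+A+1 = F
  F+8 = 7 carry 1
  2+2+1 = 5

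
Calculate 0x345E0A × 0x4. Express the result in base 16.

0xD17828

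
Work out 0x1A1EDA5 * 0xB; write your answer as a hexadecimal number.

0x11F53617

Multiply each base-16 digit by 11, carrying:
  5×11 = 55 → write 7 carry 3
  A×11+3 = 113 → write 1 carry 7
  D×11+7 = 150 → write 6 carry 9
  E×11+9 = 163 → write 3 carry 10
  1×11+10 = 21 → write 5 carry 1
  A×11+1 = 111 → write F carry 6
  1×11+6 = 17 → write 1 carry 1
  remaining carry: 1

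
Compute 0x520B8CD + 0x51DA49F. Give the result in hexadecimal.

0xA3E5D6C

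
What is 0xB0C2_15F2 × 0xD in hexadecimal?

0x8F9DB1D4A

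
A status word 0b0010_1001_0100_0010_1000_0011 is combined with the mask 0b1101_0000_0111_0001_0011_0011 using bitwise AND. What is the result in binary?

AND bit by bit (1 only where both bits are 1):
  001010010100001010000011
& 110100000111000100110011
= 000000000100000000000011

0b000000000100000000000011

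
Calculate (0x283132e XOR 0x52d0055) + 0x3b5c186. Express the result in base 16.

0xb63d501

First 0x283132e XOR 0x52d0055 = 0x7ae137b.
Add column by column in base 16, right to left:
  b+6 = 1 carry 1
  7+8+1 = 0 carry 1
  3+1+1 = 5
  1+c = d
  e+5 = 3 carry 1
  a+b+1 = 6 carry 1
  7+3+1 = b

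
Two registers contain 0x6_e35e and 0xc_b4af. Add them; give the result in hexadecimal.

0x13980d

Add column by column in base 16, right to left:
  e+f = d carry 1
  5+a+1 = 0 carry 1
  3+4+1 = 8
  e+b = 9 carry 1
  6+c+1 = 3 carry 1
  final carry 1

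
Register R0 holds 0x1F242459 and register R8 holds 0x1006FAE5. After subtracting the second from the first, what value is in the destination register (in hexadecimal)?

0xF1D2974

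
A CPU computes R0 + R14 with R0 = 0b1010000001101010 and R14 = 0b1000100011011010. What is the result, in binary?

0b10010100101000100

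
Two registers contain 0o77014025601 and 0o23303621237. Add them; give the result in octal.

Add column by column in base 8, right to left:
  1+7 = 0 carry 1
  0+3+1 = 4
  6+2 = 0 carry 1
  5+1+1 = 7
  2+2 = 4
  0+6 = 6
  4+3 = 7
  1+0 = 1
  0+3 = 3
  7+3 = 2 carry 1
  7+2+1 = 2 carry 1
  final carry 1

0o122317647040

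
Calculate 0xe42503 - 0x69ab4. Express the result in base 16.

0xdd8a4f

Subtract column by column in base 16:
  3-4 → f (borrow)
  0-b-1 → 4 (borrow)
  5-a-1 → a (borrow)
  2-9-1 → 8 (borrow)
  4-6-1 → d (borrow)
  e-0-1 → d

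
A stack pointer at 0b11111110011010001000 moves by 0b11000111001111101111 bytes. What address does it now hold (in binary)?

0b111000101101001110111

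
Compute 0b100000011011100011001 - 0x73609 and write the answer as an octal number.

0o2200420

0b100000011011100011001 = 0o4033431 in octal.
0x73609 = 0o1633011 in octal.
Subtract column by column in base 8:
  1-1 → 0
  3-1 → 2
  4-0 → 4
  3-3 → 0
  3-3 → 0
  0-6 → 2 (borrow)
  4-1-1 → 2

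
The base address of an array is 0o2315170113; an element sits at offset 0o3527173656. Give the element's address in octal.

Add column by column in base 8, right to left:
  3+6 = 1 carry 1
  1+5+1 = 7
  1+6 = 7
  0+3 = 3
  7+7 = 6 carry 1
  1+1+1 = 3
  5+7 = 4 carry 1
  1+2+1 = 4
  3+5 = 0 carry 1
  2+3+1 = 6

0o6044363771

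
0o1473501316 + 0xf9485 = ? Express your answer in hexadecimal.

0xcfe1753

0o1473501316 = 0xcee82ce in hexadecimal.
Add column by column in base 16, right to left:
  e+5 = 3 carry 1
  c+8+1 = 5 carry 1
  2+4+1 = 7
  8+9 = 1 carry 1
  e+f+1 = e carry 1
  e+0+1 = f
  c+0 = c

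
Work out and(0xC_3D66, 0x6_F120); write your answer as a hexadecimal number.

AND each hex digit independently (no carries):
  C&6=4, 3&F=3, D&1=1, 6&2=2, 6&0=0

0x43120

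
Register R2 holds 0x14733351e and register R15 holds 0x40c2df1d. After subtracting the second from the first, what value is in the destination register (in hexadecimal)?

Subtract column by column in base 16:
  e-d → 1
  1-1 → 0
  5-f → 6 (borrow)
  3-d-1 → 5 (borrow)
  3-2-1 → 0
  3-c → 7 (borrow)
  7-0-1 → 6
  4-4 → 0
  1-0 → 1

0x106705601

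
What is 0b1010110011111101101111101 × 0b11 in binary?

Multiply each base-2 digit by 3, carrying:
  1×3 = 3 → write 1 carry 1
  0×3+1 = 1 → write 1
  1×3 = 3 → write 1 carry 1
  1×3+1 = 4 → write 0 carry 2
  1×3+2 = 5 → write 1 carry 2
  1×3+2 = 5 → write 1 carry 2
  1×3+2 = 5 → write 1 carry 2
  0×3+2 = 2 → write 0 carry 1
  1×3+1 = 4 → write 0 carry 2
  1×3+2 = 5 → write 1 carry 2
  0×3+2 = 2 → write 0 carry 1
  1×3+1 = 4 → write 0 carry 2
  1×3+2 = 5 → write 1 carry 2
  1×3+2 = 5 → write 1 carry 2
  1×3+2 = 5 → write 1 carry 2
  1×3+2 = 5 → write 1 carry 2
  1×3+2 = 5 → write 1 carry 2
  0×3+2 = 2 → write 0 carry 1
  0×3+1 = 1 → write 1
  1×3 = 3 → write 1 carry 1
  1×3+1 = 4 → write 0 carry 2
  0×3+2 = 2 → write 0 carry 1
  1×3+1 = 4 → write 0 carry 2
  0×3+2 = 2 → write 0 carry 1
  1×3+1 = 4 → write 0 carry 2
  remaining carry: 10

0b100000011011111001001110111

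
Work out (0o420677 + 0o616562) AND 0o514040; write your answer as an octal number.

Add column by column in base 8, right to left:
  7+2 = 1 carry 1
  7+6+1 = 6 carry 1
  6+5+1 = 4 carry 1
  0+6+1 = 7
  2+1 = 3
  4+6 = 2 carry 1
  final carry 1
Sum = 0o1237461; now AND with 0o514040:
  1&0=0, 2&5=0, 3&1=1, 7&4=4, 4&0=0, 6&4=4, 1&0=0

0o14040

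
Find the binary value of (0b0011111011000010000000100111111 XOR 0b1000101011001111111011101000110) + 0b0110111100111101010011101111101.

0b10010001101001011001110111110110

First 0b0011111011000010000000100111111 XOR 0b1000101011001111111011101000110 = 0b1011010000001101111011001111001.
Add column by column in base 2, right to left:
  1+1 = 0 carry 1
  0+0+1 = 1
  0+1 = 1
  1+1 = 0 carry 1
  1+1+1 = 1 carry 1
  1+1+1 = 1 carry 1
  1+1+1 = 1 carry 1
  0+0+1 = 1
  0+1 = 1
  1+1 = 0 carry 1
  1+1+1 = 1 carry 1
  0+0+1 = 1
  1+0 = 1
  1+1 = 0 carry 1
  1+0+1 = 0 carry 1
  1+1+1 = 1 carry 1
  0+0+1 = 1
  1+1 = 0 carry 1
  1+1+1 = 1 carry 1
  0+1+1 = 0 carry 1
  0+1+1 = 0 carry 1
  0+0+1 = 1
  0+0 = 0
  0+1 = 1
  0+1 = 1
  1+1 = 0 carry 1
  0+1+1 = 0 carry 1
  1+0+1 = 0 carry 1
  1+1+1 = 1 carry 1
  0+1+1 = 0 carry 1
  1+0+1 = 0 carry 1
  final carry 1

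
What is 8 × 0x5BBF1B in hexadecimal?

Multiply each base-16 digit by 8, carrying:
  B×8 = 88 → write 8 carry 5
  1×8+5 = 13 → write D
  F×8 = 120 → write 8 carry 7
  B×8+7 = 95 → write F carry 5
  B×8+5 = 93 → write D carry 5
  5×8+5 = 45 → write D carry 2
  remaining carry: 2

0x2DDF8D8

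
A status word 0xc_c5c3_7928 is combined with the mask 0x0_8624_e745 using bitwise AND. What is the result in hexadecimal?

AND each hex digit independently (no carries):
  c&0=0, c&8=8, 5&6=4, c&2=0, 3&4=0, 7&e=6, 9&7=1, 2&4=0, 8&5=0

0x084006100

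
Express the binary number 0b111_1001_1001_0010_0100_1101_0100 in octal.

0o746222324

Group the bits in threes: 111 100 110 010 010 010 011 010 100 → 746222324.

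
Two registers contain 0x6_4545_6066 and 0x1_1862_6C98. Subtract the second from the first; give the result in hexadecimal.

0x52CE2F3CE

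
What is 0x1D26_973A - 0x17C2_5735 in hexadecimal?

0x5644005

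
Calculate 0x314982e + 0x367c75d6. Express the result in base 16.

Add column by column in base 16, right to left:
  e+6 = 4 carry 1
  2+d+1 = 0 carry 1
  8+5+1 = e
  9+7 = 0 carry 1
  4+c+1 = 1 carry 1
  1+7+1 = 9
  3+6 = 9
  0+3 = 3

0x39910e04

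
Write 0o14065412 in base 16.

0x306B0A

Each octal digit is 3 bits: 1=001 4=100 0=000 6=110 5=101 4=100 1=001 2=010.
Group the bits into nibbles: 0011 0000 0110 1011 0000 1010 → 306B0A.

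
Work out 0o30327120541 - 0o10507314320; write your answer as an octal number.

Subtract column by column in base 8:
  1-0 → 1
  4-2 → 2
  5-3 → 2
  0-4 → 4 (borrow)
  2-1-1 → 0
  1-3 → 6 (borrow)
  7-7-1 → 7 (borrow)
  2-0-1 → 1
  3-5 → 6 (borrow)
  0-0-1 → 7 (borrow)
  3-1-1 → 1

0o17617604221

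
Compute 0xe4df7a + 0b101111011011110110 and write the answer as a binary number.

0b111001111101011001110000

0xe4df7a = 0b111001001101111101111010 in binary.
Add column by column in base 2, right to left:
  0+0 = 0
  1+1 = 0 carry 1
  0+1+1 = 0 carry 1
  1+0+1 = 0 carry 1
  1+1+1 = 1 carry 1
  1+1+1 = 1 carry 1
  1+1+1 = 1 carry 1
  0+1+1 = 0 carry 1
  1+0+1 = 0 carry 1
  1+1+1 = 1 carry 1
  1+1+1 = 1 carry 1
  1+0+1 = 0 carry 1
  1+1+1 = 1 carry 1
  0+1+1 = 0 carry 1
  1+1+1 = 1 carry 1
  1+1+1 = 1 carry 1
  0+0+1 = 1
  0+1 = 1
  1+0 = 1
  0+0 = 0
  0+0 = 0
  1+0 = 1
  1+0 = 1
  1+0 = 1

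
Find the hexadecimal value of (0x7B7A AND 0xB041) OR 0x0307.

0x3347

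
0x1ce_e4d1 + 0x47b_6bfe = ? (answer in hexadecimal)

Add column by column in base 16, right to left:
  1+e = f
  d+f = c carry 1
  4+b+1 = 0 carry 1
  e+6+1 = 5 carry 1
  e+b+1 = a carry 1
  c+7+1 = 4 carry 1
  1+4+1 = 6

0x64a50cf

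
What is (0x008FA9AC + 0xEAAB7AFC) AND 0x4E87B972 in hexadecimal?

0x4A032020

Add column by column in base 16, right to left:
  C+C = 8 carry 1
  A+F+1 = A carry 1
  9+A+1 = 4 carry 1
  A+7+1 = 2 carry 1
  F+B+1 = B carry 1
  8+A+1 = 3 carry 1
  0+A+1 = B
  0+E = E
Sum = 0xEB3B24A8; now AND with 0x4E87B972:
  E&4=4, B&E=A, 3&8=0, B&7=3, 2&B=2, 4&9=0, A&7=2, 8&2=0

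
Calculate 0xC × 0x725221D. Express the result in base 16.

0x55BD995C

Multiply each base-16 digit by 12, carrying:
  D×12 = 156 → write C carry 9
  1×12+9 = 21 → write 5 carry 1
  2×12+1 = 25 → write 9 carry 1
  2×12+1 = 25 → write 9 carry 1
  5×12+1 = 61 → write D carry 3
  2×12+3 = 27 → write B carry 1
  7×12+1 = 85 → write 5 carry 5
  remaining carry: 5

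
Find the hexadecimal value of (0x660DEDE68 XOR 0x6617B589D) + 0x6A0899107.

0x6A22F17FC

First 0x660DEDE68 XOR 0x6617B589D = 0x001A586F5.
Add column by column in base 16, right to left:
  5+7 = C
  F+0 = F
  6+1 = 7
  8+9 = 1 carry 1
  5+9+1 = F
  A+8 = 2 carry 1
  1+0+1 = 2
  0+A = A
  0+6 = 6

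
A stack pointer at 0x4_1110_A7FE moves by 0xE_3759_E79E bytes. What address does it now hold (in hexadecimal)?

0x12486A8F9C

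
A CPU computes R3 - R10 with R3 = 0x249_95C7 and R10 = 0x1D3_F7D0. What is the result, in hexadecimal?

0x759DF7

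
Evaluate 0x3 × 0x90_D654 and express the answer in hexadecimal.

0x1B282FC

Multiply each base-16 digit by 3, carrying:
  4×3 = 12 → write C
  5×3 = 15 → write F
  6×3 = 18 → write 2 carry 1
  D×3+1 = 40 → write 8 carry 2
  0×3+2 = 2 → write 2
  9×3 = 27 → write B carry 1
  remaining carry: 1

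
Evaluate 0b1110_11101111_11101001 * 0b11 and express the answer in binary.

0b1011001100111110111011

Multiply each base-2 digit by 3, carrying:
  1×3 = 3 → write 1 carry 1
  0×3+1 = 1 → write 1
  0×3 = 0 → write 0
  1×3 = 3 → write 1 carry 1
  0×3+1 = 1 → write 1
  1×3 = 3 → write 1 carry 1
  1×3+1 = 4 → write 0 carry 2
  1×3+2 = 5 → write 1 carry 2
  1×3+2 = 5 → write 1 carry 2
  1×3+2 = 5 → write 1 carry 2
  1×3+2 = 5 → write 1 carry 2
  1×3+2 = 5 → write 1 carry 2
  0×3+2 = 2 → write 0 carry 1
  1×3+1 = 4 → write 0 carry 2
  1×3+2 = 5 → write 1 carry 2
  1×3+2 = 5 → write 1 carry 2
  0×3+2 = 2 → write 0 carry 1
  1×3+1 = 4 → write 0 carry 2
  1×3+2 = 5 → write 1 carry 2
  1×3+2 = 5 → write 1 carry 2
  remaining carry: 10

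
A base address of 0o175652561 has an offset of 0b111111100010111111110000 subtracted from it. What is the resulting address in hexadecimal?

0xf92581

0o175652561 = 0x1f75571 in hexadecimal.
0b111111100010111111110000 = 0xfe2ff0 in hexadecimal.
Subtract column by column in base 16:
  1-0 → 1
  7-f → 8 (borrow)
  5-f-1 → 5 (borrow)
  5-2-1 → 2
  7-e → 9 (borrow)
  f-f-1 → f (borrow)
  1-0-1 → 0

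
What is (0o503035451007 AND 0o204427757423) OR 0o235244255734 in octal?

0o235265655737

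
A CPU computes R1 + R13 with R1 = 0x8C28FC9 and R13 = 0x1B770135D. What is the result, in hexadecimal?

0x1C032A326

Add column by column in base 16, right to left:
  9+D = 6 carry 1
  C+5+1 = 2 carry 1
  F+3+1 = 3 carry 1
  8+1+1 = A
  2+0 = 2
  C+7 = 3 carry 1
  8+7+1 = 0 carry 1
  0+B+1 = C
  0+1 = 1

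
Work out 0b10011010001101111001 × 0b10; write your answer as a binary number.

Multiply each base-2 digit by 2, carrying:
  1×2 = 2 → write 0 carry 1
  0×2+1 = 1 → write 1
  0×2 = 0 → write 0
  1×2 = 2 → write 0 carry 1
  1×2+1 = 3 → write 1 carry 1
  1×2+1 = 3 → write 1 carry 1
  1×2+1 = 3 → write 1 carry 1
  0×2+1 = 1 → write 1
  1×2 = 2 → write 0 carry 1
  1×2+1 = 3 → write 1 carry 1
  0×2+1 = 1 → write 1
  0×2 = 0 → write 0
  0×2 = 0 → write 0
  1×2 = 2 → write 0 carry 1
  0×2+1 = 1 → write 1
  1×2 = 2 → write 0 carry 1
  1×2+1 = 3 → write 1 carry 1
  0×2+1 = 1 → write 1
  0×2 = 0 → write 0
  1×2 = 2 → write 0 carry 1
  remaining carry: 1

0b100110100011011110010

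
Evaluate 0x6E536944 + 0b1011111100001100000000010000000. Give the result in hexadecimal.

0b1011111100001100000000010000000 = 0x5F860080 in hexadecimal.
Add column by column in base 16, right to left:
  4+0 = 4
  4+8 = C
  9+0 = 9
  6+0 = 6
  3+6 = 9
  5+8 = D
  E+F = D carry 1
  6+5+1 = C

0xCDD969C4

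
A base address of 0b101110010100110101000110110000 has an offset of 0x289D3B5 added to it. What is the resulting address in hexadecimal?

0x30DD2565

0b101110010100110101000110110000 = 0x2E5351B0 in hexadecimal.
Add column by column in base 16, right to left:
  0+5 = 5
  B+B = 6 carry 1
  1+3+1 = 5
  5+D = 2 carry 1
  3+9+1 = D
  5+8 = D
  E+2 = 0 carry 1
  2+0+1 = 3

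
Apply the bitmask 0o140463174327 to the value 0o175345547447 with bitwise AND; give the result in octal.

AND each oct digit independently (no carries):
  1&1=1, 7&4=4, 5&0=0, 3&4=0, 4&6=4, 5&3=1, 5&1=1, 4&7=4, 7&4=4, 4&3=0, 4&2=0, 7&7=7

0o140041144007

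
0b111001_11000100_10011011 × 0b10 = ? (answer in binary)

Multiply each base-2 digit by 2, carrying:
  1×2 = 2 → write 0 carry 1
  1×2+1 = 3 → write 1 carry 1
  0×2+1 = 1 → write 1
  1×2 = 2 → write 0 carry 1
  1×2+1 = 3 → write 1 carry 1
  0×2+1 = 1 → write 1
  0×2 = 0 → write 0
  1×2 = 2 → write 0 carry 1
  0×2+1 = 1 → write 1
  0×2 = 0 → write 0
  1×2 = 2 → write 0 carry 1
  0×2+1 = 1 → write 1
  0×2 = 0 → write 0
  0×2 = 0 → write 0
  1×2 = 2 → write 0 carry 1
  1×2+1 = 3 → write 1 carry 1
  1×2+1 = 3 → write 1 carry 1
  0×2+1 = 1 → write 1
  0×2 = 0 → write 0
  1×2 = 2 → write 0 carry 1
  1×2+1 = 3 → write 1 carry 1
  1×2+1 = 3 → write 1 carry 1
  remaining carry: 1

0b11100111000100100110110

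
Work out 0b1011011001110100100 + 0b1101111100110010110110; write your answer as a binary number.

0b1111011000000001011010

Add column by column in base 2, right to left:
  0+0 = 0
  0+1 = 1
  1+1 = 0 carry 1
  0+0+1 = 1
  0+1 = 1
  1+1 = 0 carry 1
  0+0+1 = 1
  1+1 = 0 carry 1
  1+0+1 = 0 carry 1
  1+0+1 = 0 carry 1
  0+1+1 = 0 carry 1
  0+1+1 = 0 carry 1
  1+0+1 = 0 carry 1
  1+0+1 = 0 carry 1
  0+1+1 = 0 carry 1
  1+1+1 = 1 carry 1
  1+1+1 = 1 carry 1
  0+1+1 = 0 carry 1
  1+1+1 = 1 carry 1
  0+0+1 = 1
  0+1 = 1
  0+1 = 1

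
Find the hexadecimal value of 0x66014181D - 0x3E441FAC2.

0x27BD21D5B

Subtract column by column in base 16:
  D-2 → B
  1-C → 5 (borrow)
  8-A-1 → D (borrow)
  1-F-1 → 1 (borrow)
  4-1-1 → 2
  1-4 → D (borrow)
  0-4-1 → B (borrow)
  6-E-1 → 7 (borrow)
  6-3-1 → 2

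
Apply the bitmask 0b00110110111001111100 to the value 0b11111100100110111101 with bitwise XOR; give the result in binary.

0b11001010011111000001

XOR bit by bit (1 where the bits differ):
  11111100100110111101
^ 00110110111001111100
= 11001010011111000001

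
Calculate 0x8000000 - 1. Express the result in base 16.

0x7FFFFFF

The trailing 6 digits are 0, so subtracting 1 borrows through: they become F and the next digit up decrements.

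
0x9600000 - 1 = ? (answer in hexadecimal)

The trailing 5 digits are 0, so subtracting 1 borrows through: they become F and the next digit up decrements.

0x95FFFFF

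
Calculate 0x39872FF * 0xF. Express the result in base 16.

Multiply each base-16 digit by 15, carrying:
  F×15 = 225 → write 1 carry 14
  F×15+14 = 239 → write F carry 14
  2×15+14 = 44 → write C carry 2
  7×15+2 = 107 → write B carry 6
  8×15+6 = 126 → write E carry 7
  9×15+7 = 142 → write E carry 8
  3×15+8 = 53 → write 5 carry 3
  remaining carry: 3

0x35EEBCF1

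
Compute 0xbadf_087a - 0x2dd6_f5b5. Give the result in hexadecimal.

Subtract column by column in base 16:
  a-5 → 5
  7-b → c (borrow)
  8-5-1 → 2
  0-f → 1 (borrow)
  f-6-1 → 8
  d-d → 0
  a-d → d (borrow)
  b-2-1 → 8

0x8d0812c5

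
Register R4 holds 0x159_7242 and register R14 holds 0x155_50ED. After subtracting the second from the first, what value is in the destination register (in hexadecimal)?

0x42155

Subtract column by column in base 16:
  2-D → 5 (borrow)
  4-E-1 → 5 (borrow)
  2-0-1 → 1
  7-5 → 2
  9-5 → 4
  5-5 → 0
  1-1 → 0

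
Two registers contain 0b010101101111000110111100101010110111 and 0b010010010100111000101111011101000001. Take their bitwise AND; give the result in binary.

0b010000000100000000101100001000000001

AND bit by bit (1 only where both bits are 1):
  010101101111000110111100101010110111
& 010010010100111000101111011101000001
= 010000000100000000101100001000000001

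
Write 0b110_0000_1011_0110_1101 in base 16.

0x60b6d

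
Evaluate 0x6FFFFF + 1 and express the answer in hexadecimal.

The trailing 5 digits are F (max in base 16), so adding 1 cascades: they roll to 0 and the next digit up increments.

0x700000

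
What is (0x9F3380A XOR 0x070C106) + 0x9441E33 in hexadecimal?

First 0x9F3380A XOR 0x070C106 = 0x983F90C.
Add column by column in base 16, right to left:
  C+3 = F
  0+3 = 3
  9+E = 7 carry 1
  F+1+1 = 1 carry 1
  3+4+1 = 8
  8+4 = C
  9+9 = 2 carry 1
  final carry 1

0x12C8173F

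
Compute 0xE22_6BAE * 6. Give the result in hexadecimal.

0x54CE8614

Multiply each base-16 digit by 6, carrying:
  E×6 = 84 → write 4 carry 5
  A×6+5 = 65 → write 1 carry 4
  B×6+4 = 70 → write 6 carry 4
  6×6+4 = 40 → write 8 carry 2
  2×6+2 = 14 → write E
  2×6 = 12 → write C
  E×6 = 84 → write 4 carry 5
  remaining carry: 5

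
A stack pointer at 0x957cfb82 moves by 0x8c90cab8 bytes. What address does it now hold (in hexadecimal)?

0x1220dc63a

Add column by column in base 16, right to left:
  2+8 = a
  8+b = 3 carry 1
  b+a+1 = 6 carry 1
  f+c+1 = c carry 1
  c+0+1 = d
  7+9 = 0 carry 1
  5+c+1 = 2 carry 1
  9+8+1 = 2 carry 1
  final carry 1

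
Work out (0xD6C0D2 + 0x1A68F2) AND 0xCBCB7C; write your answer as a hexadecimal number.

0xC10944

Add column by column in base 16, right to left:
  2+2 = 4
  D+F = C carry 1
  0+8+1 = 9
  C+6 = 2 carry 1
  6+A+1 = 1 carry 1
  D+1+1 = F
Sum = 0xF129C4; now AND with 0xCBCB7C:
  F&C=C, 1&B=1, 2&C=0, 9&B=9, C&7=4, 4&C=4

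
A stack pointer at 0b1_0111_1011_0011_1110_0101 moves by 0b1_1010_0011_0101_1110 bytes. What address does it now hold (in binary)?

0b110010101011101000011

Add column by column in base 2, right to left:
  1+0 = 1
  0+1 = 1
  1+1 = 0 carry 1
  0+1+1 = 0 carry 1
  0+1+1 = 0 carry 1
  1+0+1 = 0 carry 1
  1+1+1 = 1 carry 1
  1+0+1 = 0 carry 1
  1+1+1 = 1 carry 1
  1+1+1 = 1 carry 1
  0+0+1 = 1
  0+0 = 0
  1+0 = 1
  1+1 = 0 carry 1
  0+0+1 = 1
  1+1 = 0 carry 1
  1+1+1 = 1 carry 1
  1+0+1 = 0 carry 1
  1+0+1 = 0 carry 1
  0+0+1 = 1
  1+0 = 1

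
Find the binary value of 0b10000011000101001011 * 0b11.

Multiply each base-2 digit by 3, carrying:
  1×3 = 3 → write 1 carry 1
  1×3+1 = 4 → write 0 carry 2
  0×3+2 = 2 → write 0 carry 1
  1×3+1 = 4 → write 0 carry 2
  0×3+2 = 2 → write 0 carry 1
  0×3+1 = 1 → write 1
  1×3 = 3 → write 1 carry 1
  0×3+1 = 1 → write 1
  1×3 = 3 → write 1 carry 1
  0×3+1 = 1 → write 1
  0×3 = 0 → write 0
  0×3 = 0 → write 0
  1×3 = 3 → write 1 carry 1
  1×3+1 = 4 → write 0 carry 2
  0×3+2 = 2 → write 0 carry 1
  0×3+1 = 1 → write 1
  0×3 = 0 → write 0
  0×3 = 0 → write 0
  0×3 = 0 → write 0
  1×3 = 3 → write 1 carry 1
  remaining carry: 1

0b110001001001111100001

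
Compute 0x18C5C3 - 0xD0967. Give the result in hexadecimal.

Subtract column by column in base 16:
  3-7 → C (borrow)
  C-6-1 → 5
  5-9 → C (borrow)
  C-0-1 → B
  8-D → B (borrow)
  1-0-1 → 0

0xBBC5C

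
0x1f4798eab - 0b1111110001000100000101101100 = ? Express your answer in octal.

0x1f4798eab = 0o76436307253 in octal.
0b1111110001000100000101101100 = 0o1761040554 in octal.
Subtract column by column in base 8:
  3-4 → 7 (borrow)
  5-5-1 → 7 (borrow)
  2-5-1 → 4 (borrow)
  7-0-1 → 6
  0-4 → 4 (borrow)
  3-0-1 → 2
  6-1 → 5
  3-6 → 5 (borrow)
  4-7-1 → 4 (borrow)
  6-1-1 → 4
  7-0 → 7

0o74455246477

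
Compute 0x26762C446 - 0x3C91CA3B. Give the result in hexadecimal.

0x22AD0FA0B

Subtract column by column in base 16:
  6-B → B (borrow)
  4-3-1 → 0
  4-A → A (borrow)
  C-C-1 → F (borrow)
  2-1-1 → 0
  6-9 → D (borrow)
  7-C-1 → A (borrow)
  6-3-1 → 2
  2-0 → 2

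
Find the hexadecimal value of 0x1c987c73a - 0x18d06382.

0x1b0b763b8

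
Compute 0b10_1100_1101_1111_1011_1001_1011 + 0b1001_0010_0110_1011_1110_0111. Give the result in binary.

Add column by column in base 2, right to left:
  1+1 = 0 carry 1
  1+1+1 = 1 carry 1
  0+1+1 = 0 carry 1
  1+0+1 = 0 carry 1
  1+0+1 = 0 carry 1
  0+1+1 = 0 carry 1
  0+1+1 = 0 carry 1
  1+1+1 = 1 carry 1
  1+1+1 = 1 carry 1
  1+1+1 = 1 carry 1
  0+0+1 = 1
  1+1 = 0 carry 1
  1+0+1 = 0 carry 1
  1+1+1 = 1 carry 1
  1+1+1 = 1 carry 1
  1+0+1 = 0 carry 1
  1+0+1 = 0 carry 1
  0+1+1 = 0 carry 1
  1+0+1 = 0 carry 1
  1+0+1 = 0 carry 1
  0+1+1 = 0 carry 1
  0+0+1 = 1
  1+0 = 1
  1+1 = 0 carry 1
  0+0+1 = 1
  1+0 = 1

0b11011000000110011110000010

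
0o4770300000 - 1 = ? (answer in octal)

0o4770277777

The trailing 5 digits are 0, so subtracting 1 borrows through: they become 7 and the next digit up decrements.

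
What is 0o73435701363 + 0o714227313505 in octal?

Add column by column in base 8, right to left:
  3+5 = 0 carry 1
  6+0+1 = 7
  3+5 = 0 carry 1
  1+3+1 = 5
  0+1 = 1
  7+3 = 2 carry 1
  5+7+1 = 5 carry 1
  3+2+1 = 6
  4+2 = 6
  3+4 = 7
  7+1 = 0 carry 1
  0+7+1 = 0 carry 1
  final carry 1

0o1007665215070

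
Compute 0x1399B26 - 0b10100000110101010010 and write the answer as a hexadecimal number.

0x12F8DD4

0b10100000110101010010 = 0xA0D52 in hexadecimal.
Subtract column by column in base 16:
  6-2 → 4
  2-5 → D (borrow)
  B-D-1 → D (borrow)
  9-0-1 → 8
  9-A → F (borrow)
  3-0-1 → 2
  1-0 → 1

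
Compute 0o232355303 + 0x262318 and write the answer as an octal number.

0o243776733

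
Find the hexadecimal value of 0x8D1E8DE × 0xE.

Multiply each base-16 digit by 14, carrying:
  E×14 = 196 → write 4 carry 12
  D×14+12 = 194 → write 2 carry 12
  8×14+12 = 124 → write C carry 7
  E×14+7 = 203 → write B carry 12
  1×14+12 = 26 → write A carry 1
  D×14+1 = 183 → write 7 carry 11
  8×14+11 = 123 → write B carry 7
  remaining carry: 7

0x7B7ABC24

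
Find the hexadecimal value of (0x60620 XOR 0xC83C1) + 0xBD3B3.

First 0x60620 XOR 0xC83C1 = 0xA85E1.
Add column by column in base 16, right to left:
  1+3 = 4
  E+B = 9 carry 1
  5+3+1 = 9
  8+D = 5 carry 1
  A+B+1 = 6 carry 1
  final carry 1

0x165994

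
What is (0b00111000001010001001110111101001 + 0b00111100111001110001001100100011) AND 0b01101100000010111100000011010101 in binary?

0b1100100000010111000000000000100

Add column by column in base 2, right to left:
  1+1 = 0 carry 1
  0+1+1 = 0 carry 1
  0+0+1 = 1
  1+0 = 1
  0+0 = 0
  1+1 = 0 carry 1
  1+0+1 = 0 carry 1
  1+0+1 = 0 carry 1
  1+1+1 = 1 carry 1
  0+1+1 = 0 carry 1
  1+0+1 = 0 carry 1
  1+0+1 = 0 carry 1
  1+1+1 = 1 carry 1
  0+0+1 = 1
  0+0 = 0
  1+0 = 1
  0+1 = 1
  0+1 = 1
  0+1 = 1
  1+0 = 1
  0+0 = 0
  1+1 = 0 carry 1
  0+1+1 = 0 carry 1
  0+1+1 = 0 carry 1
  0+0+1 = 1
  0+0 = 0
  0+1 = 1
  1+1 = 0 carry 1
  1+1+1 = 1 carry 1
  1+1+1 = 1 carry 1
  final carry 1
Sum = 0b1110101000011111011000100001100; now AND with 0b01101100000010111100000011010101:
  01110101000011111011000100001100
& 01101100000010111100000011010101
= 01100100000010111000000000000100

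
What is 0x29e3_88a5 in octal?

0o5170704245

Expand each hex digit to 4 bits: 2=0010 9=1001 e=1110 3=0011 8=1000 8=1000 a=1010 5=0101.
Group the bits in threes: 101 001 111 000 111 000 100 010 100 101 → 5170704245.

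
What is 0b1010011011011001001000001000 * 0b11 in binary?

Multiply each base-2 digit by 3, carrying:
  0×3 = 0 → write 0
  0×3 = 0 → write 0
  0×3 = 0 → write 0
  1×3 = 3 → write 1 carry 1
  0×3+1 = 1 → write 1
  0×3 = 0 → write 0
  0×3 = 0 → write 0
  0×3 = 0 → write 0
  0×3 = 0 → write 0
  1×3 = 3 → write 1 carry 1
  0×3+1 = 1 → write 1
  0×3 = 0 → write 0
  1×3 = 3 → write 1 carry 1
  0×3+1 = 1 → write 1
  0×3 = 0 → write 0
  1×3 = 3 → write 1 carry 1
  1×3+1 = 4 → write 0 carry 2
  0×3+2 = 2 → write 0 carry 1
  1×3+1 = 4 → write 0 carry 2
  1×3+2 = 5 → write 1 carry 2
  0×3+2 = 2 → write 0 carry 1
  1×3+1 = 4 → write 0 carry 2
  1×3+2 = 5 → write 1 carry 2
  0×3+2 = 2 → write 0 carry 1
  0×3+1 = 1 → write 1
  1×3 = 3 → write 1 carry 1
  0×3+1 = 1 → write 1
  1×3 = 3 → write 1 carry 1
  remaining carry: 1

0b11111010010001011011000011000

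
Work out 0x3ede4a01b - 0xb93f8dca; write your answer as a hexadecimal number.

0x334a51251

Subtract column by column in base 16:
  b-a → 1
  1-c → 5 (borrow)
  0-d-1 → 2 (borrow)
  a-8-1 → 1
  4-f → 5 (borrow)
  e-3-1 → a
  d-9 → 4
  e-b → 3
  3-0 → 3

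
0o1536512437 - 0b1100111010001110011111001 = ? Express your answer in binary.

0b1011110111010111100000100110

0o1536512437 = 0b1101011110101001010100011111 in binary.
Subtract column by column in base 2:
  1-1 → 0
  1-0 → 1
  1-0 → 1
  1-1 → 0
  1-1 → 0
  0-1 → 1 (borrow)
  0-1-1 → 0 (borrow)
  0-1-1 → 0 (borrow)
  1-0-1 → 0
  0-0 → 0
  1-1 → 0
  0-1 → 1 (borrow)
  1-1-1 → 1 (borrow)
  0-0-1 → 1 (borrow)
  0-0-1 → 1 (borrow)
  1-0-1 → 0
  0-1 → 1 (borrow)
  1-0-1 → 0
  0-1 → 1 (borrow)
  1-1-1 → 1 (borrow)
  1-1-1 → 1 (borrow)
  1-0-1 → 0
  1-0 → 1
  0-1 → 1 (borrow)
  1-1-1 → 1 (borrow)
  0-0-1 → 1 (borrow)
  1-0-1 → 0
  1-0 → 1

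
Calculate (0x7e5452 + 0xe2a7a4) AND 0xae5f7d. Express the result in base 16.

0x205b74

Add column by column in base 16, right to left:
  2+4 = 6
  5+a = f
  4+7 = b
  5+a = f
  e+2 = 0 carry 1
  7+e+1 = 6 carry 1
  final carry 1
Sum = 0x160fbf6; now AND with 0xae5f7d:
  1&0=0, 6&a=2, 0&e=0, f&5=5, b&f=b, f&7=7, 6&d=4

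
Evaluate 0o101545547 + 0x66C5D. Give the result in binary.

0b1000011010011011111000100

0o101545547 = 0b1000001101100101101100111 in binary.
0x66C5D = 0b1100110110001011101 in binary.
Add column by column in base 2, right to left:
  1+1 = 0 carry 1
  1+0+1 = 0 carry 1
  1+1+1 = 1 carry 1
  0+1+1 = 0 carry 1
  0+1+1 = 0 carry 1
  1+0+1 = 0 carry 1
  1+1+1 = 1 carry 1
  0+0+1 = 1
  1+0 = 1
  1+0 = 1
  0+1 = 1
  1+1 = 0 carry 1
  0+0+1 = 1
  0+1 = 1
  1+1 = 0 carry 1
  1+0+1 = 0 carry 1
  0+0+1 = 1
  1+1 = 0 carry 1
  1+1+1 = 1 carry 1
  0+0+1 = 1
  0+0 = 0
  0+0 = 0
  0+0 = 0
  0+0 = 0
  1+0 = 1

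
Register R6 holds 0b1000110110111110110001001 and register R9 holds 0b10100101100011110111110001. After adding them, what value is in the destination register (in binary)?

0b11101100011011101101111010

Add column by column in base 2, right to left:
  1+1 = 0 carry 1
  0+0+1 = 1
  0+0 = 0
  1+0 = 1
  0+1 = 1
  0+1 = 1
  0+1 = 1
  1+1 = 0 carry 1
  1+1+1 = 1 carry 1
  0+0+1 = 1
  1+1 = 0 carry 1
  1+1+1 = 1 carry 1
  1+1+1 = 1 carry 1
  1+1+1 = 1 carry 1
  1+0+1 = 0 carry 1
  0+0+1 = 1
  1+0 = 1
  1+1 = 0 carry 1
  0+1+1 = 0 carry 1
  1+0+1 = 0 carry 1
  1+1+1 = 1 carry 1
  0+0+1 = 1
  0+0 = 0
  0+1 = 1
  1+0 = 1
  0+1 = 1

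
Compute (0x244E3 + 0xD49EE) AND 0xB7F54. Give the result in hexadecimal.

Add column by column in base 16, right to left:
  3+E = 1 carry 1
  E+E+1 = D carry 1
  4+9+1 = E
  4+4 = 8
  2+D = F
Sum = 0xF8ED1; now AND with 0xB7F54:
  F&B=B, 8&7=0, E&F=E, D&5=5, 1&4=0

0xB0E50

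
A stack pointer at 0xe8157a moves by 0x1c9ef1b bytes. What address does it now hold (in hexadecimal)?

Add column by column in base 16, right to left:
  a+b = 5 carry 1
  7+1+1 = 9
  5+f = 4 carry 1
  1+e+1 = 0 carry 1
  8+9+1 = 2 carry 1
  e+c+1 = b carry 1
  0+1+1 = 2

0x2b20495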